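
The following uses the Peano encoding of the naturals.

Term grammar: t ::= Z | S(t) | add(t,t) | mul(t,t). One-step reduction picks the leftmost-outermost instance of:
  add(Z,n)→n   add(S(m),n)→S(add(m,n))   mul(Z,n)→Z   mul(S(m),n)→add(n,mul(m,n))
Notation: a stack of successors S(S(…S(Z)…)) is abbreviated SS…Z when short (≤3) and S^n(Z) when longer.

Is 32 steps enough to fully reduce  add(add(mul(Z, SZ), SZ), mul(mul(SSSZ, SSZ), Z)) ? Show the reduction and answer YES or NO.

Answer: YES — reaches normal form SZ in 30 ≤ 32 steps

Reduction:
  start: add(add(mul(Z, SZ), SZ), mul(mul(SSSZ, SSZ), Z))
  step 1: add(add(Z, SZ), mul(mul(SSSZ, SSZ), Z))
  step 2: add(SZ, mul(mul(SSSZ, SSZ), Z))
  step 3: S(add(Z, mul(mul(SSSZ, SSZ), Z)))
  step 4: S(mul(mul(SSSZ, SSZ), Z))
  step 5: S(mul(add(SSZ, mul(SSZ, SSZ)), Z))
  step 6: S(mul(S(add(SZ, mul(SSZ, SSZ))), Z))
  step 7: S(add(Z, mul(add(SZ, mul(SSZ, SSZ)), Z)))
  step 8: S(mul(add(SZ, mul(SSZ, SSZ)), Z))
  step 9: S(mul(S(add(Z, mul(SSZ, SSZ))), Z))
  step 10: S(add(Z, mul(add(Z, mul(SSZ, SSZ)), Z)))
  step 11: S(mul(add(Z, mul(SSZ, SSZ)), Z))
  step 12: S(mul(mul(SSZ, SSZ), Z))
  step 13: S(mul(add(SSZ, mul(SZ, SSZ)), Z))
  step 14: S(mul(S(add(SZ, mul(SZ, SSZ))), Z))
  step 15: S(add(Z, mul(add(SZ, mul(SZ, SSZ)), Z)))
  step 16: S(mul(add(SZ, mul(SZ, SSZ)), Z))
  step 17: S(mul(S(add(Z, mul(SZ, SSZ))), Z))
  step 18: S(add(Z, mul(add(Z, mul(SZ, SSZ)), Z)))
  step 19: S(mul(add(Z, mul(SZ, SSZ)), Z))
  step 20: S(mul(mul(SZ, SSZ), Z))
  step 21: S(mul(add(SSZ, mul(Z, SSZ)), Z))
  step 22: S(mul(S(add(SZ, mul(Z, SSZ))), Z))
  step 23: S(add(Z, mul(add(SZ, mul(Z, SSZ)), Z)))
  step 24: S(mul(add(SZ, mul(Z, SSZ)), Z))
  step 25: S(mul(S(add(Z, mul(Z, SSZ))), Z))
  step 26: S(add(Z, mul(add(Z, mul(Z, SSZ)), Z)))
  step 27: S(mul(add(Z, mul(Z, SSZ)), Z))
  step 28: S(mul(mul(Z, SSZ), Z))
  step 29: S(mul(Z, Z))
  step 30: SZ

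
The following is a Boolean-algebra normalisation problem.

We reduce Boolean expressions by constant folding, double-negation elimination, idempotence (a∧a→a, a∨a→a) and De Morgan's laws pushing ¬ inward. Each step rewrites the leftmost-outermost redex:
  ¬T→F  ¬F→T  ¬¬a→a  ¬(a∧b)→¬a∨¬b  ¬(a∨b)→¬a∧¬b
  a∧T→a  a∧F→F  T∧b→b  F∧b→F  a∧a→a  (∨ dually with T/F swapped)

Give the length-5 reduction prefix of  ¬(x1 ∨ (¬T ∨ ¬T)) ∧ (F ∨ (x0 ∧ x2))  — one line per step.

  start: ¬(x1 ∨ (¬T ∨ ¬T)) ∧ (F ∨ (x0 ∧ x2))
  →1  (¬x1 ∧ ¬(¬T ∨ ¬T)) ∧ (F ∨ (x0 ∧ x2))
  →2  (¬x1 ∧ (¬¬T ∧ ¬¬T)) ∧ (F ∨ (x0 ∧ x2))
  →3  (¬x1 ∧ ¬¬T) ∧ (F ∨ (x0 ∧ x2))
  →4  (¬x1 ∧ T) ∧ (F ∨ (x0 ∧ x2))
  →5  ¬x1 ∧ (F ∨ (x0 ∧ x2))

Answer: after 5 steps: ¬x1 ∧ (F ∨ (x0 ∧ x2))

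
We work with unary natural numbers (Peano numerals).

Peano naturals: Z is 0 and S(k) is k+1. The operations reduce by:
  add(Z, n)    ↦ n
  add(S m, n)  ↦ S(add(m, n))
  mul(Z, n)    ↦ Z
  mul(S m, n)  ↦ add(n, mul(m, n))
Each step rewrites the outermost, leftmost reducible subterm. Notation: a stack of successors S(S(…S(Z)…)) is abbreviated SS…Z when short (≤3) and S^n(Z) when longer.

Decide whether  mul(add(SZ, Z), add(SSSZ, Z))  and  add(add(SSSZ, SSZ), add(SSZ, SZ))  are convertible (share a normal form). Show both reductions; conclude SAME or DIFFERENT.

Answer: DIFFERENT — A ⇓ SSSZ, B ⇓ S^8(Z)

Derivation:
Term A:
  start: mul(add(SZ, Z), add(SSSZ, Z))
  step 1: mul(S(add(Z, Z)), add(SSSZ, Z))
  step 2: add(add(SSSZ, Z), mul(add(Z, Z), add(SSSZ, Z)))
  step 3: add(S(add(SSZ, Z)), mul(add(Z, Z), add(SSSZ, Z)))
  step 4: S(add(add(SSZ, Z), mul(add(Z, Z), add(SSSZ, Z))))
  step 5: S(add(S(add(SZ, Z)), mul(add(Z, Z), add(SSSZ, Z))))
  step 6: S(S(add(add(SZ, Z), mul(add(Z, Z), add(SSSZ, Z)))))
  step 7: S(S(add(S(add(Z, Z)), mul(add(Z, Z), add(SSSZ, Z)))))
  step 8: S(S(S(add(add(Z, Z), mul(add(Z, Z), add(SSSZ, Z))))))
  step 9: S(S(S(add(Z, mul(add(Z, Z), add(SSSZ, Z))))))
  step 10: S(S(S(mul(add(Z, Z), add(SSSZ, Z)))))
  step 11: S(S(S(mul(Z, add(SSSZ, Z)))))
  step 12: SSSZ

Term B:
  start: add(add(SSSZ, SSZ), add(SSZ, SZ))
  step 1: add(S(add(SSZ, SSZ)), add(SSZ, SZ))
  step 2: S(add(add(SSZ, SSZ), add(SSZ, SZ)))
  step 3: S(add(S(add(SZ, SSZ)), add(SSZ, SZ)))
  step 4: S(S(add(add(SZ, SSZ), add(SSZ, SZ))))
  step 5: S(S(add(S(add(Z, SSZ)), add(SSZ, SZ))))
  step 6: S(S(S(add(add(Z, SSZ), add(SSZ, SZ)))))
  step 7: S(S(S(add(SSZ, add(SSZ, SZ)))))
  step 8: S(S(S(S(add(SZ, add(SSZ, SZ))))))
  step 9: S(S(S(S(S(add(Z, add(SSZ, SZ)))))))
  step 10: S(S(S(S(S(add(SSZ, SZ))))))
  step 11: S(S(S(S(S(S(add(SZ, SZ)))))))
  step 12: S(S(S(S(S(S(S(add(Z, SZ))))))))
  step 13: S^8(Z)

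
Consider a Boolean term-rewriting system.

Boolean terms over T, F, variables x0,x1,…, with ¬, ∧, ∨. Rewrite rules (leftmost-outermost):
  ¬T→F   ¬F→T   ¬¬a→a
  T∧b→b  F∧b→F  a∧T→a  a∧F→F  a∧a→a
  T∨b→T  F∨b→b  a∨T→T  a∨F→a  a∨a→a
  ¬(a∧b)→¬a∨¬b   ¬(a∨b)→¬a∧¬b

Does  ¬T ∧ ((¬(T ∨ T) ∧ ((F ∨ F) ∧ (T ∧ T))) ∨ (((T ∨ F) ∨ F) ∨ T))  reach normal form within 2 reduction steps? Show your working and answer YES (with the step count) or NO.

Answer: YES — reaches normal form F in 2 ≤ 2 steps

Derivation:
  start: ¬T ∧ ((¬(T ∨ T) ∧ ((F ∨ F) ∧ (T ∧ T))) ∨ (((T ∨ F) ∨ F) ∨ T))
  →1  F ∧ ((¬(T ∨ T) ∧ ((F ∨ F) ∧ (T ∧ T))) ∨ (((T ∨ F) ∨ F) ∨ T))
  →2  F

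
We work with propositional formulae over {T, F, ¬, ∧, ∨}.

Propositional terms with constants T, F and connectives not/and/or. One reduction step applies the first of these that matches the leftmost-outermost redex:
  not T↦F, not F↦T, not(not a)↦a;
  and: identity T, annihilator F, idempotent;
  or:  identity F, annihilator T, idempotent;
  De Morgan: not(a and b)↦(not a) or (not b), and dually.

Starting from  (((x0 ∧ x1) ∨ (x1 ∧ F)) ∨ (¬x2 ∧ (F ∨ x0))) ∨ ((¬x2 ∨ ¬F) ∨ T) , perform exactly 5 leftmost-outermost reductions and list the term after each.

Answer: after 5 steps: T

Derivation:
  start: (((x0 ∧ x1) ∨ (x1 ∧ F)) ∨ (¬x2 ∧ (F ∨ x0))) ∨ ((¬x2 ∨ ¬F) ∨ T)
  step 1: (((x0 ∧ x1) ∨ F) ∨ (¬x2 ∧ (F ∨ x0))) ∨ ((¬x2 ∨ ¬F) ∨ T)
  step 2: ((x0 ∧ x1) ∨ (¬x2 ∧ (F ∨ x0))) ∨ ((¬x2 ∨ ¬F) ∨ T)
  step 3: ((x0 ∧ x1) ∨ (¬x2 ∧ x0)) ∨ ((¬x2 ∨ ¬F) ∨ T)
  step 4: ((x0 ∧ x1) ∨ (¬x2 ∧ x0)) ∨ T
  step 5: T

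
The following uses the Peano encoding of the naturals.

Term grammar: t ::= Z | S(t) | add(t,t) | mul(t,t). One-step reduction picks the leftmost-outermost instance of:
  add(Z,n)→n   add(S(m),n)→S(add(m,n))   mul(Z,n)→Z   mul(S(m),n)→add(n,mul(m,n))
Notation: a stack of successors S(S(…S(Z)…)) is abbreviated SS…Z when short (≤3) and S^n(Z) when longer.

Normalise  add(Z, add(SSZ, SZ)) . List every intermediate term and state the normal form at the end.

  start: add(Z, add(SSZ, SZ))
  →1  add(SSZ, SZ)
  →2  S(add(SZ, SZ))
  →3  S(S(add(Z, SZ)))
  →4  SSSZ

Answer: normal form = SSSZ  (in 4 steps)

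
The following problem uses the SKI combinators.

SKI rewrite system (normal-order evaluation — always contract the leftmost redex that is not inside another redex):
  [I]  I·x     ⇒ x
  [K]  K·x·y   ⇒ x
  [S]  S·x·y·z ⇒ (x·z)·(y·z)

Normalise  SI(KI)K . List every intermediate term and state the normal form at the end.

Answer: normal form = KI  (in 3 steps)

Reduction:
  start: SI(KI)K
  step 1: IK(KIK)
  step 2: K(KIK)
  step 3: KI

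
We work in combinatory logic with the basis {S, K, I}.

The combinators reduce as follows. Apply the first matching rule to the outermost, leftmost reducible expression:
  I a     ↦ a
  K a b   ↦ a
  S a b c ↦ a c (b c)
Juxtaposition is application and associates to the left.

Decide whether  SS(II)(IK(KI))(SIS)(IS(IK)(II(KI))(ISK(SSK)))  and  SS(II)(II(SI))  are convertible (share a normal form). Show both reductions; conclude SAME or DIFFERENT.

Term A:
  start: SS(II)(IK(KI))(SIS)(IS(IK)(II(KI))(ISK(SSK)))
  [1] S(IK(KI))(II(IK(KI)))(SIS)(IS(IK)(II(KI))(ISK(SSK)))
  [2] IK(KI)(SIS)(II(IK(KI))(SIS))(IS(IK)(II(KI))(ISK(SSK)))
  [3] K(KI)(SIS)(II(IK(KI))(SIS))(IS(IK)(II(KI))(ISK(SSK)))
  [4] KI(II(IK(KI))(SIS))(IS(IK)(II(KI))(ISK(SSK)))
  [5] I(IS(IK)(II(KI))(ISK(SSK)))
  [6] IS(IK)(II(KI))(ISK(SSK))
  [7] S(IK)(II(KI))(ISK(SSK))
  [8] IK(ISK(SSK))(II(KI)(ISK(SSK)))
  [9] K(ISK(SSK))(II(KI)(ISK(SSK)))
  [10] ISK(SSK)
  [11] SK(SSK)

Term B:
  start: SS(II)(II(SI))
  [1] S(II(SI))(II(II(SI)))
  [2] S(I(SI))(II(II(SI)))
  [3] S(SI)(II(II(SI)))
  [4] S(SI)(I(II(SI)))
  [5] S(SI)(II(SI))
  [6] S(SI)(I(SI))
  [7] S(SI)(SI)

Answer: DIFFERENT — A ⇓ SK(SSK), B ⇓ S(SI)(SI)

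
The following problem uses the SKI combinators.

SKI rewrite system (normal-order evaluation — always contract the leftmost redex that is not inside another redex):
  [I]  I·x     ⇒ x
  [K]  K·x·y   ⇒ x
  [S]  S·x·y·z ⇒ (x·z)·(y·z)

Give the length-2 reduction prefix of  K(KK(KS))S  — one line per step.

Answer: after 2 steps: K

Working:
  start: K(KK(KS))S
  step 1: KK(KS)
  step 2: K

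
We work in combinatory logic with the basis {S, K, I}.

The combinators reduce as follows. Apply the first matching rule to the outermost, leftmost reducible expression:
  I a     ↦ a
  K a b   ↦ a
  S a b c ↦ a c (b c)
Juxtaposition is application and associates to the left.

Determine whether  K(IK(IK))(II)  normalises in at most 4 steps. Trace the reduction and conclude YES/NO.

Answer: YES — reaches normal form KK in 3 ≤ 4 steps

Working:
  start: K(IK(IK))(II)
  [1] IK(IK)
  [2] K(IK)
  [3] KK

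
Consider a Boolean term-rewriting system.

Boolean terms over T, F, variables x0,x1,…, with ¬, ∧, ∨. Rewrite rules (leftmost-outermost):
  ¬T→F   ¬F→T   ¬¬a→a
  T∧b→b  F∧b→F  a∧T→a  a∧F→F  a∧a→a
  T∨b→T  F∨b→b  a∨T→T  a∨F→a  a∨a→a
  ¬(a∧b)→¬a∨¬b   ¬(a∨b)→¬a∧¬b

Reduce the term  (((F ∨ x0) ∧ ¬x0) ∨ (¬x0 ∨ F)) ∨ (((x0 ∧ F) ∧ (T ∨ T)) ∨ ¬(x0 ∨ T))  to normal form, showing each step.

  start: (((F ∨ x0) ∧ ¬x0) ∨ (¬x0 ∨ F)) ∨ (((x0 ∧ F) ∧ (T ∨ T)) ∨ ¬(x0 ∨ T))
  →1  ((x0 ∧ ¬x0) ∨ (¬x0 ∨ F)) ∨ (((x0 ∧ F) ∧ (T ∨ T)) ∨ ¬(x0 ∨ T))
  →2  ((x0 ∧ ¬x0) ∨ ¬x0) ∨ (((x0 ∧ F) ∧ (T ∨ T)) ∨ ¬(x0 ∨ T))
  →3  ((x0 ∧ ¬x0) ∨ ¬x0) ∨ ((F ∧ (T ∨ T)) ∨ ¬(x0 ∨ T))
  →4  ((x0 ∧ ¬x0) ∨ ¬x0) ∨ (F ∨ ¬(x0 ∨ T))
  →5  ((x0 ∧ ¬x0) ∨ ¬x0) ∨ ¬(x0 ∨ T)
  →6  ((x0 ∧ ¬x0) ∨ ¬x0) ∨ (¬x0 ∧ ¬T)
  →7  ((x0 ∧ ¬x0) ∨ ¬x0) ∨ (¬x0 ∧ F)
  →8  ((x0 ∧ ¬x0) ∨ ¬x0) ∨ F
  →9  (x0 ∧ ¬x0) ∨ ¬x0

Answer: normal form = (x0 ∧ ¬x0) ∨ ¬x0  (in 9 steps)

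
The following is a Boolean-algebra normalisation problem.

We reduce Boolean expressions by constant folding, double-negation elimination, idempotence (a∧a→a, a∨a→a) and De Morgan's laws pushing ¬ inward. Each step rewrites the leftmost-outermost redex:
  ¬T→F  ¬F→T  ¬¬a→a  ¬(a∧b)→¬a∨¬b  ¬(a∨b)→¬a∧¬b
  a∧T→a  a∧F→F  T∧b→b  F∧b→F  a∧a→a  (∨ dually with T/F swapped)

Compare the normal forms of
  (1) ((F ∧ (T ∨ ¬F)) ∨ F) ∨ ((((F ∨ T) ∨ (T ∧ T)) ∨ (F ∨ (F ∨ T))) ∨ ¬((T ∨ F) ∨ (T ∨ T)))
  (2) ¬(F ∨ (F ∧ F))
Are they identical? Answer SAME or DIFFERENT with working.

Term A:
  start: ((F ∧ (T ∨ ¬F)) ∨ F) ∨ ((((F ∨ T) ∨ (T ∧ T)) ∨ (F ∨ (F ∨ T))) ∨ ¬((T ∨ F) ∨ (T ∨ T)))
  [1] (F ∧ (T ∨ ¬F)) ∨ ((((F ∨ T) ∨ (T ∧ T)) ∨ (F ∨ (F ∨ T))) ∨ ¬((T ∨ F) ∨ (T ∨ T)))
  [2] F ∨ ((((F ∨ T) ∨ (T ∧ T)) ∨ (F ∨ (F ∨ T))) ∨ ¬((T ∨ F) ∨ (T ∨ T)))
  [3] (((F ∨ T) ∨ (T ∧ T)) ∨ (F ∨ (F ∨ T))) ∨ ¬((T ∨ F) ∨ (T ∨ T))
  [4] ((T ∨ (T ∧ T)) ∨ (F ∨ (F ∨ T))) ∨ ¬((T ∨ F) ∨ (T ∨ T))
  [5] (T ∨ (F ∨ (F ∨ T))) ∨ ¬((T ∨ F) ∨ (T ∨ T))
  [6] T ∨ ¬((T ∨ F) ∨ (T ∨ T))
  [7] T

Term B:
  start: ¬(F ∨ (F ∧ F))
  [1] ¬F ∧ ¬(F ∧ F)
  [2] T ∧ ¬(F ∧ F)
  [3] ¬(F ∧ F)
  [4] ¬F ∨ ¬F
  [5] ¬F
  [6] T

Answer: SAME — A ⇓ T, B ⇓ T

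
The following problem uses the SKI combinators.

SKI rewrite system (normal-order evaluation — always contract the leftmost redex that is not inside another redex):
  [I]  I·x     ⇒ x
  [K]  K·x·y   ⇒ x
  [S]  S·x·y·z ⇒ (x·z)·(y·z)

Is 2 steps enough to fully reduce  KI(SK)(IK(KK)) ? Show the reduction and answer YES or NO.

Answer: NO — after 2 steps the term is IK(KK), not yet normal

Working:
  start: KI(SK)(IK(KK))
  →1  I(IK(KK))
  →2  IK(KK)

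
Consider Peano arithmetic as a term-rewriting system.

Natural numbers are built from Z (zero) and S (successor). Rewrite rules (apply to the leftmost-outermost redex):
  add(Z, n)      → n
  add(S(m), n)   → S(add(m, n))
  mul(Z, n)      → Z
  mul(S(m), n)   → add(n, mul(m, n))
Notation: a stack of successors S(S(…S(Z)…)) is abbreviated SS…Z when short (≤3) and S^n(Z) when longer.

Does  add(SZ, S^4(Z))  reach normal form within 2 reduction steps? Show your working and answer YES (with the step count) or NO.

Answer: YES — reaches normal form S^5(Z) in 2 ≤ 2 steps

Reduction:
  start: add(SZ, S^4(Z))
  [1] S(add(Z, S^4(Z)))
  [2] S^5(Z)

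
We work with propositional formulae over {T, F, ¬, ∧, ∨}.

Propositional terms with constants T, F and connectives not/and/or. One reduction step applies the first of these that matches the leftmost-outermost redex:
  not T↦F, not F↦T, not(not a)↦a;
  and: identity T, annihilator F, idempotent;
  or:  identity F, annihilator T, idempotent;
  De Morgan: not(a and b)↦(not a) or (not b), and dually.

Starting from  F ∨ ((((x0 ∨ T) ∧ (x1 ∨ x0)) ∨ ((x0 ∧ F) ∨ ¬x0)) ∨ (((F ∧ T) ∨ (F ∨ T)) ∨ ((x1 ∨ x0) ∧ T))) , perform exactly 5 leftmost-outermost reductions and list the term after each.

Answer: after 5 steps: ((x1 ∨ x0) ∨ ¬x0) ∨ (((F ∧ T) ∨ (F ∨ T)) ∨ ((x1 ∨ x0) ∧ T))

Derivation:
  start: F ∨ ((((x0 ∨ T) ∧ (x1 ∨ x0)) ∨ ((x0 ∧ F) ∨ ¬x0)) ∨ (((F ∧ T) ∨ (F ∨ T)) ∨ ((x1 ∨ x0) ∧ T)))
  [1] (((x0 ∨ T) ∧ (x1 ∨ x0)) ∨ ((x0 ∧ F) ∨ ¬x0)) ∨ (((F ∧ T) ∨ (F ∨ T)) ∨ ((x1 ∨ x0) ∧ T))
  [2] ((T ∧ (x1 ∨ x0)) ∨ ((x0 ∧ F) ∨ ¬x0)) ∨ (((F ∧ T) ∨ (F ∨ T)) ∨ ((x1 ∨ x0) ∧ T))
  [3] ((x1 ∨ x0) ∨ ((x0 ∧ F) ∨ ¬x0)) ∨ (((F ∧ T) ∨ (F ∨ T)) ∨ ((x1 ∨ x0) ∧ T))
  [4] ((x1 ∨ x0) ∨ (F ∨ ¬x0)) ∨ (((F ∧ T) ∨ (F ∨ T)) ∨ ((x1 ∨ x0) ∧ T))
  [5] ((x1 ∨ x0) ∨ ¬x0) ∨ (((F ∧ T) ∨ (F ∨ T)) ∨ ((x1 ∨ x0) ∧ T))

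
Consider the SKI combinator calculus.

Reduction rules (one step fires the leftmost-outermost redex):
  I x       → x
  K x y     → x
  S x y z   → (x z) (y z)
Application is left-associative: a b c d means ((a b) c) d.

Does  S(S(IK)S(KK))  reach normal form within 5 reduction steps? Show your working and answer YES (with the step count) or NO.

  start: S(S(IK)S(KK))
  [1] S(IK(KK)(S(KK)))
  [2] S(K(KK)(S(KK)))
  [3] S(KK)

Answer: YES — reaches normal form S(KK) in 3 ≤ 5 steps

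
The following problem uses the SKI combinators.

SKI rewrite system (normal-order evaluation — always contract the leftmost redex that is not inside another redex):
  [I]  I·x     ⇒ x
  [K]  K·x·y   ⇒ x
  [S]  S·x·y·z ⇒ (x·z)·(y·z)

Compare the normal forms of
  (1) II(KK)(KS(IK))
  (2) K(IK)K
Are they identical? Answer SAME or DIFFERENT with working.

Answer: SAME — A ⇓ K, B ⇓ K

Reduction:
Term A:
  start: II(KK)(KS(IK))
  →1  I(KK)(KS(IK))
  →2  KK(KS(IK))
  →3  K

Term B:
  start: K(IK)K
  →1  IK
  →2  K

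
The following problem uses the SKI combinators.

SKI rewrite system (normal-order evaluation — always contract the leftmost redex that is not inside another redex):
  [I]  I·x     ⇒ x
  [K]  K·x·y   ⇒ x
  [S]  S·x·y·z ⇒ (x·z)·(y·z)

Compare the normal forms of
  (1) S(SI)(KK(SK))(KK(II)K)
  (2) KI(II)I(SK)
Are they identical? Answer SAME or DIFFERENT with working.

Answer: DIFFERENT — A ⇓ KK, B ⇓ SK

Derivation:
Term A:
  start: S(SI)(KK(SK))(KK(II)K)
  →1  SI(KK(II)K)(KK(SK)(KK(II)K))
  →2  I(KK(SK)(KK(II)K))(KK(II)K(KK(SK)(KK(II)K)))
  →3  KK(SK)(KK(II)K)(KK(II)K(KK(SK)(KK(II)K)))
  →4  K(KK(II)K)(KK(II)K(KK(SK)(KK(II)K)))
  →5  KK(II)K
  →6  KK

Term B:
  start: KI(II)I(SK)
  →1  II(SK)
  →2  I(SK)
  →3  SK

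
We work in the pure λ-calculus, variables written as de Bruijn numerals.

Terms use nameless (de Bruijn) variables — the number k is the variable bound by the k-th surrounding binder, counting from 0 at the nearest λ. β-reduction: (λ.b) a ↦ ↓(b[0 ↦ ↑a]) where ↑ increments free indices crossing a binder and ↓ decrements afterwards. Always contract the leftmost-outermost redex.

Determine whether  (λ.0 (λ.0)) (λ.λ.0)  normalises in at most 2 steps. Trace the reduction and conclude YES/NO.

  start: (λ.0 (λ.0)) (λ.λ.0)
  step 1: (λ.λ.0) (λ.0)
  step 2: λ.0

Answer: YES — reaches normal form λ.0 in 2 ≤ 2 steps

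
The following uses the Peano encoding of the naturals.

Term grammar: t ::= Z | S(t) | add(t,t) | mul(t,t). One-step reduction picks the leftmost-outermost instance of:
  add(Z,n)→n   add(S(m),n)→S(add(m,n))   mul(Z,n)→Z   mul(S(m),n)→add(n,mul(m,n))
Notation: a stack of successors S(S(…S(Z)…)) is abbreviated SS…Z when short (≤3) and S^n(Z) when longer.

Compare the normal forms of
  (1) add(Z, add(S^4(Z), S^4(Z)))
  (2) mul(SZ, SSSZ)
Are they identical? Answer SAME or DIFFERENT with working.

Term A:
  start: add(Z, add(S^4(Z), S^4(Z)))
  →1  add(S^4(Z), S^4(Z))
  →2  S(add(SSSZ, S^4(Z)))
  →3  S(S(add(SSZ, S^4(Z))))
  →4  S(S(S(add(SZ, S^4(Z)))))
  →5  S(S(S(S(add(Z, S^4(Z))))))
  →6  S^8(Z)

Term B:
  start: mul(SZ, SSSZ)
  →1  add(SSSZ, mul(Z, SSSZ))
  →2  S(add(SSZ, mul(Z, SSSZ)))
  →3  S(S(add(SZ, mul(Z, SSSZ))))
  →4  S(S(S(add(Z, mul(Z, SSSZ)))))
  →5  S(S(S(mul(Z, SSSZ))))
  →6  SSSZ

Answer: DIFFERENT — A ⇓ S^8(Z), B ⇓ SSSZ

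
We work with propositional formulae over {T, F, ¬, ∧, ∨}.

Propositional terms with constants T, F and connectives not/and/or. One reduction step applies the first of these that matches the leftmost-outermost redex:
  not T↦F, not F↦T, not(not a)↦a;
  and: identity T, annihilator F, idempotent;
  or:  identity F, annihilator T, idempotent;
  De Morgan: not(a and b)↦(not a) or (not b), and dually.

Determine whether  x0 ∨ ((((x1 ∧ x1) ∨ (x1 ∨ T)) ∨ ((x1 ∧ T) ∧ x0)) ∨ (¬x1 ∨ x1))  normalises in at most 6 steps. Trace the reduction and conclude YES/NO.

Answer: YES — reaches normal form T in 6 ≤ 6 steps

Working:
  start: x0 ∨ ((((x1 ∧ x1) ∨ (x1 ∨ T)) ∨ ((x1 ∧ T) ∧ x0)) ∨ (¬x1 ∨ x1))
  [1] x0 ∨ (((x1 ∨ (x1 ∨ T)) ∨ ((x1 ∧ T) ∧ x0)) ∨ (¬x1 ∨ x1))
  [2] x0 ∨ (((x1 ∨ T) ∨ ((x1 ∧ T) ∧ x0)) ∨ (¬x1 ∨ x1))
  [3] x0 ∨ ((T ∨ ((x1 ∧ T) ∧ x0)) ∨ (¬x1 ∨ x1))
  [4] x0 ∨ (T ∨ (¬x1 ∨ x1))
  [5] x0 ∨ T
  [6] T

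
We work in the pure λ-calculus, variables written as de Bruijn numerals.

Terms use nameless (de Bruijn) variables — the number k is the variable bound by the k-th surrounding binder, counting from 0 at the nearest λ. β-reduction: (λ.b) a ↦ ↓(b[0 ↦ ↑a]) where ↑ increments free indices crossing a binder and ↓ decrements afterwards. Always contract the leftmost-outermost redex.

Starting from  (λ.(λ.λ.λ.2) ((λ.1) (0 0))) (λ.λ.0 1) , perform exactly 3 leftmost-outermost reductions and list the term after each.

  start: (λ.(λ.λ.λ.2) ((λ.1) (0 0))) (λ.λ.0 1)
  [1] (λ.λ.λ.2) ((λ.λ.λ.0 1) ((λ.λ.0 1) (λ.λ.0 1)))
  [2] λ.λ.(λ.λ.λ.0 1) ((λ.λ.0 1) (λ.λ.0 1))
  [3] λ.λ.λ.λ.0 1

Answer: after 3 steps: λ.λ.λ.λ.0 1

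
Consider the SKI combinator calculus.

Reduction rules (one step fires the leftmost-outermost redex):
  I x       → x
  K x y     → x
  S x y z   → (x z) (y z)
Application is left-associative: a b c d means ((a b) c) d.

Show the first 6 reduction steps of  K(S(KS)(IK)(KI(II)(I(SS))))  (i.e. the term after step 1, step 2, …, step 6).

Answer: after 6 steps: K(S(K(SS)))

Reduction:
  start: K(S(KS)(IK)(KI(II)(I(SS))))
  [1] K(KS(KI(II)(I(SS)))(IK(KI(II)(I(SS)))))
  [2] K(S(IK(KI(II)(I(SS)))))
  [3] K(S(K(KI(II)(I(SS)))))
  [4] K(S(K(I(I(SS)))))
  [5] K(S(K(I(SS))))
  [6] K(S(K(SS)))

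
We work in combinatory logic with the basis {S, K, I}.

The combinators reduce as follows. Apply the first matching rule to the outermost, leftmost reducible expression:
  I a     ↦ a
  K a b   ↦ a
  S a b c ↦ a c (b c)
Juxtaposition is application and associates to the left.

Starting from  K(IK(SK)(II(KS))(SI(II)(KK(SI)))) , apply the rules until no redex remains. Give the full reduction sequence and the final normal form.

  start: K(IK(SK)(II(KS))(SI(II)(KK(SI))))
  [1] K(K(SK)(II(KS))(SI(II)(KK(SI))))
  [2] K(SK(SI(II)(KK(SI))))
  [3] K(SK(I(KK(SI))(II(KK(SI)))))
  [4] K(SK(KK(SI)(II(KK(SI)))))
  [5] K(SK(K(II(KK(SI)))))
  [6] K(SK(K(I(KK(SI)))))
  [7] K(SK(K(KK(SI))))
  [8] K(SK(KK))

Answer: normal form = K(SK(KK))  (in 8 steps)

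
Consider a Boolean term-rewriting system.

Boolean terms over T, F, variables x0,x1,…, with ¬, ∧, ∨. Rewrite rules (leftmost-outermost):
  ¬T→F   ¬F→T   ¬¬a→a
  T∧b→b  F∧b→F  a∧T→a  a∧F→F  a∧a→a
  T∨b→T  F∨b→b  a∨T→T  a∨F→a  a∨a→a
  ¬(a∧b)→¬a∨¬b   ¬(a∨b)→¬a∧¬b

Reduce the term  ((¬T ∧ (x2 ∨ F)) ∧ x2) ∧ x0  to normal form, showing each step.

  start: ((¬T ∧ (x2 ∨ F)) ∧ x2) ∧ x0
  [1] ((F ∧ (x2 ∨ F)) ∧ x2) ∧ x0
  [2] (F ∧ x2) ∧ x0
  [3] F ∧ x0
  [4] F

Answer: normal form = F  (in 4 steps)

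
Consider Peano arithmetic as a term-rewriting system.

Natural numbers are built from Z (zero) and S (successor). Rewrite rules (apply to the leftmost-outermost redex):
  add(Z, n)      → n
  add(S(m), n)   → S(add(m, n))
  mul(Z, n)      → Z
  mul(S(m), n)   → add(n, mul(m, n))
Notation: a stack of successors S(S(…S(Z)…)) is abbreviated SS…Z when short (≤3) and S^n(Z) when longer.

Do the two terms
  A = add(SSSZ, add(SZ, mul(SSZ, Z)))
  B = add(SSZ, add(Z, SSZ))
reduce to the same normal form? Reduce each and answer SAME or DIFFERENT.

Term A:
  start: add(SSSZ, add(SZ, mul(SSZ, Z)))
  →1  S(add(SSZ, add(SZ, mul(SSZ, Z))))
  →2  S(S(add(SZ, add(SZ, mul(SSZ, Z)))))
  →3  S(S(S(add(Z, add(SZ, mul(SSZ, Z))))))
  →4  S(S(S(add(SZ, mul(SSZ, Z)))))
  →5  S(S(S(S(add(Z, mul(SSZ, Z))))))
  →6  S(S(S(S(mul(SSZ, Z)))))
  →7  S(S(S(S(add(Z, mul(SZ, Z))))))
  →8  S(S(S(S(mul(SZ, Z)))))
  →9  S(S(S(S(add(Z, mul(Z, Z))))))
  →10  S(S(S(S(mul(Z, Z)))))
  →11  S^4(Z)

Term B:
  start: add(SSZ, add(Z, SSZ))
  →1  S(add(SZ, add(Z, SSZ)))
  →2  S(S(add(Z, add(Z, SSZ))))
  →3  S(S(add(Z, SSZ)))
  →4  S^4(Z)

Answer: SAME — A ⇓ S^4(Z), B ⇓ S^4(Z)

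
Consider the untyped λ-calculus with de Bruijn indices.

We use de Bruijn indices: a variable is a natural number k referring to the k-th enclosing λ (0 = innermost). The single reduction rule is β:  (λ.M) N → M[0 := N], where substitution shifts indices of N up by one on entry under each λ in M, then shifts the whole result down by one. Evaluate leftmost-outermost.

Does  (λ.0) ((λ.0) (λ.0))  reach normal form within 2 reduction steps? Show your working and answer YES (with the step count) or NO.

Answer: YES — reaches normal form λ.0 in 2 ≤ 2 steps

Derivation:
  start: (λ.0) ((λ.0) (λ.0))
  [1] (λ.0) (λ.0)
  [2] λ.0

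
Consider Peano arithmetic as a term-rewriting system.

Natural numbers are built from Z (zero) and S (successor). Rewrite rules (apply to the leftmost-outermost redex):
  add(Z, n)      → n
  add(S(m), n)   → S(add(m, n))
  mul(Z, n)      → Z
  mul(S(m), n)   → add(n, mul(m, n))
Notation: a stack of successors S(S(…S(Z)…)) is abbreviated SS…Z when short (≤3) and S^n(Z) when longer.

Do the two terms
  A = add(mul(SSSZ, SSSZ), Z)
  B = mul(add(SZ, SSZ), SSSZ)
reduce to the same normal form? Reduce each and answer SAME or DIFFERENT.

Answer: SAME — A ⇓ S^9(Z), B ⇓ S^9(Z)

Derivation:
Term A:
  start: add(mul(SSSZ, SSSZ), Z)
  [1] add(add(SSSZ, mul(SSZ, SSSZ)), Z)
  [2] add(S(add(SSZ, mul(SSZ, SSSZ))), Z)
  [3] S(add(add(SSZ, mul(SSZ, SSSZ)), Z))
  [4] S(add(S(add(SZ, mul(SSZ, SSSZ))), Z))
  [5] S(S(add(add(SZ, mul(SSZ, SSSZ)), Z)))
  [6] S(S(add(S(add(Z, mul(SSZ, SSSZ))), Z)))
  [7] S(S(S(add(add(Z, mul(SSZ, SSSZ)), Z))))
  [8] S(S(S(add(mul(SSZ, SSSZ), Z))))
  [9] S(S(S(add(add(SSSZ, mul(SZ, SSSZ)), Z))))
  [10] S(S(S(add(S(add(SSZ, mul(SZ, SSSZ))), Z))))
  [11] S(S(S(S(add(add(SSZ, mul(SZ, SSSZ)), Z)))))
  [12] S(S(S(S(add(S(add(SZ, mul(SZ, SSSZ))), Z)))))
  [13] S(S(S(S(S(add(add(SZ, mul(SZ, SSSZ)), Z))))))
  [14] S(S(S(S(S(add(S(add(Z, mul(SZ, SSSZ))), Z))))))
  [15] S(S(S(S(S(S(add(add(Z, mul(SZ, SSSZ)), Z)))))))
  [16] S(S(S(S(S(S(add(mul(SZ, SSSZ), Z)))))))
  [17] S(S(S(S(S(S(add(add(SSSZ, mul(Z, SSSZ)), Z)))))))
  [18] S(S(S(S(S(S(add(S(add(SSZ, mul(Z, SSSZ))), Z)))))))
  [19] S(S(S(S(S(S(S(add(add(SSZ, mul(Z, SSSZ)), Z))))))))
  [20] S(S(S(S(S(S(S(add(S(add(SZ, mul(Z, SSSZ))), Z))))))))
  [21] S(S(S(S(S(S(S(S(add(add(SZ, mul(Z, SSSZ)), Z)))))))))
  [22] S(S(S(S(S(S(S(S(add(S(add(Z, mul(Z, SSSZ))), Z)))))))))
  [23] S(S(S(S(S(S(S(S(S(add(add(Z, mul(Z, SSSZ)), Z))))))))))
  [24] S(S(S(S(S(S(S(S(S(add(mul(Z, SSSZ), Z))))))))))
  [25] S(S(S(S(S(S(S(S(S(add(Z, Z))))))))))
  [26] S^9(Z)

Term B:
  start: mul(add(SZ, SSZ), SSSZ)
  [1] mul(S(add(Z, SSZ)), SSSZ)
  [2] add(SSSZ, mul(add(Z, SSZ), SSSZ))
  [3] S(add(SSZ, mul(add(Z, SSZ), SSSZ)))
  [4] S(S(add(SZ, mul(add(Z, SSZ), SSSZ))))
  [5] S(S(S(add(Z, mul(add(Z, SSZ), SSSZ)))))
  [6] S(S(S(mul(add(Z, SSZ), SSSZ))))
  [7] S(S(S(mul(SSZ, SSSZ))))
  [8] S(S(S(add(SSSZ, mul(SZ, SSSZ)))))
  [9] S(S(S(S(add(SSZ, mul(SZ, SSSZ))))))
  [10] S(S(S(S(S(add(SZ, mul(SZ, SSSZ)))))))
  [11] S(S(S(S(S(S(add(Z, mul(SZ, SSSZ))))))))
  [12] S(S(S(S(S(S(mul(SZ, SSSZ)))))))
  [13] S(S(S(S(S(S(add(SSSZ, mul(Z, SSSZ))))))))
  [14] S(S(S(S(S(S(S(add(SSZ, mul(Z, SSSZ)))))))))
  [15] S(S(S(S(S(S(S(S(add(SZ, mul(Z, SSSZ))))))))))
  [16] S(S(S(S(S(S(S(S(S(add(Z, mul(Z, SSSZ)))))))))))
  [17] S(S(S(S(S(S(S(S(S(mul(Z, SSSZ))))))))))
  [18] S^9(Z)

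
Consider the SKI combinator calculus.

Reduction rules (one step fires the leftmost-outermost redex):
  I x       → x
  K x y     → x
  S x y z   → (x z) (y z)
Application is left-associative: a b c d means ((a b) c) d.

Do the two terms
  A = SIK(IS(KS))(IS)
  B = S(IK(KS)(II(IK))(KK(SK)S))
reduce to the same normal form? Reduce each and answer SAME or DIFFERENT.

Term A:
  start: SIK(IS(KS))(IS)
  →1  I(IS(KS))(K(IS(KS)))(IS)
  →2  IS(KS)(K(IS(KS)))(IS)
  →3  S(KS)(K(IS(KS)))(IS)
  →4  KS(IS)(K(IS(KS))(IS))
  →5  S(K(IS(KS))(IS))
  →6  S(IS(KS))
  →7  S(S(KS))

Term B:
  start: S(IK(KS)(II(IK))(KK(SK)S))
  →1  S(K(KS)(II(IK))(KK(SK)S))
  →2  S(KS(KK(SK)S))
  →3  SS

Answer: DIFFERENT — A ⇓ S(S(KS)), B ⇓ SS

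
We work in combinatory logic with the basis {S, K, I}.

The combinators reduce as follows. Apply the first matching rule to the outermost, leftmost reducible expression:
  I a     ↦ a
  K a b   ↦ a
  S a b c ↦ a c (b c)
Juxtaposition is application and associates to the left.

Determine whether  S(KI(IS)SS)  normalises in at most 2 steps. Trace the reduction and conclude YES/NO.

  start: S(KI(IS)SS)
  →1  S(ISS)
  →2  S(SS)

Answer: YES — reaches normal form S(SS) in 2 ≤ 2 steps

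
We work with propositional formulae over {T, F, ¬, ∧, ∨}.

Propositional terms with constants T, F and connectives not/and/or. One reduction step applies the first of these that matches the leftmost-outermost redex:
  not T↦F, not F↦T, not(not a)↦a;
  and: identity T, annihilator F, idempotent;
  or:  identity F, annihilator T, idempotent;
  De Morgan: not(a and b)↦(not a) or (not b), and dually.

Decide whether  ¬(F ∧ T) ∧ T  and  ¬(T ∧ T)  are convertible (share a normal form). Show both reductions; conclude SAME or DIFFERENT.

Term A:
  start: ¬(F ∧ T) ∧ T
  →1  ¬(F ∧ T)
  →2  ¬F ∨ ¬T
  →3  T ∨ ¬T
  →4  T

Term B:
  start: ¬(T ∧ T)
  →1  ¬T ∨ ¬T
  →2  ¬T
  →3  F

Answer: DIFFERENT — A ⇓ T, B ⇓ F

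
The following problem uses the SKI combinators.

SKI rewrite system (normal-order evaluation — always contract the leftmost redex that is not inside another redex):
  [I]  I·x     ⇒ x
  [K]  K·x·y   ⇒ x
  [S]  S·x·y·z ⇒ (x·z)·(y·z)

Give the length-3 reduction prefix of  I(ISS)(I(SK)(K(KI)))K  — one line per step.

  start: I(ISS)(I(SK)(K(KI)))K
  step 1: ISS(I(SK)(K(KI)))K
  step 2: SS(I(SK)(K(KI)))K
  step 3: SK(I(SK)(K(KI))K)

Answer: after 3 steps: SK(I(SK)(K(KI))K)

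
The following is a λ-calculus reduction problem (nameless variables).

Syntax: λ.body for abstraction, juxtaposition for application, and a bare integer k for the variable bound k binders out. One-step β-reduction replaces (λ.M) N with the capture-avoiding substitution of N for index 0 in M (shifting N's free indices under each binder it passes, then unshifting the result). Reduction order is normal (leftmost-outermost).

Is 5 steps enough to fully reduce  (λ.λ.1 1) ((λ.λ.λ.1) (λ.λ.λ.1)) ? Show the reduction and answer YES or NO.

Answer: YES — reaches normal form λ.λ.λ.λ.1 in 4 ≤ 5 steps

Reduction:
  start: (λ.λ.1 1) ((λ.λ.λ.1) (λ.λ.λ.1))
  [1] λ.(λ.λ.λ.1) (λ.λ.λ.1) ((λ.λ.λ.1) (λ.λ.λ.1))
  [2] λ.(λ.λ.1) ((λ.λ.λ.1) (λ.λ.λ.1))
  [3] λ.λ.(λ.λ.λ.1) (λ.λ.λ.1)
  [4] λ.λ.λ.λ.1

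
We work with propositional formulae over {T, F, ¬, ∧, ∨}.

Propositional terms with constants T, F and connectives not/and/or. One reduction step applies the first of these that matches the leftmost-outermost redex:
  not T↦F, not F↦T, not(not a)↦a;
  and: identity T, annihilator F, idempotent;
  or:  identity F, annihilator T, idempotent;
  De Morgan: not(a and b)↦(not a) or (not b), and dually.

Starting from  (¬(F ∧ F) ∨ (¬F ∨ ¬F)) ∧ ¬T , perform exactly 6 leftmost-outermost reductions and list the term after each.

Answer: after 6 steps: F

Derivation:
  start: (¬(F ∧ F) ∨ (¬F ∨ ¬F)) ∧ ¬T
  step 1: ((¬F ∨ ¬F) ∨ (¬F ∨ ¬F)) ∧ ¬T
  step 2: (¬F ∨ ¬F) ∧ ¬T
  step 3: ¬F ∧ ¬T
  step 4: T ∧ ¬T
  step 5: ¬T
  step 6: F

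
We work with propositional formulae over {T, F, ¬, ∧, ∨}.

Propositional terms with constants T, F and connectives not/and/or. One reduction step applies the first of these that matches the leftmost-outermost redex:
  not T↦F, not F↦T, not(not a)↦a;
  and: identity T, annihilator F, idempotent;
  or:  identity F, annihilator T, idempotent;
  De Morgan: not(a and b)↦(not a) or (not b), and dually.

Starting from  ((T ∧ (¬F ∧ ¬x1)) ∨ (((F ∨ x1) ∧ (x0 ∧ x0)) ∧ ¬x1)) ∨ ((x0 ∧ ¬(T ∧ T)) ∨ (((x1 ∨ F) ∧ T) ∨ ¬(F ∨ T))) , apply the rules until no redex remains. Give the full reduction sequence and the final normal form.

  start: ((T ∧ (¬F ∧ ¬x1)) ∨ (((F ∨ x1) ∧ (x0 ∧ x0)) ∧ ¬x1)) ∨ ((x0 ∧ ¬(T ∧ T)) ∨ (((x1 ∨ F) ∧ T) ∨ ¬(F ∨ T)))
  →1  ((¬F ∧ ¬x1) ∨ (((F ∨ x1) ∧ (x0 ∧ x0)) ∧ ¬x1)) ∨ ((x0 ∧ ¬(T ∧ T)) ∨ (((x1 ∨ F) ∧ T) ∨ ¬(F ∨ T)))
  →2  ((T ∧ ¬x1) ∨ (((F ∨ x1) ∧ (x0 ∧ x0)) ∧ ¬x1)) ∨ ((x0 ∧ ¬(T ∧ T)) ∨ (((x1 ∨ F) ∧ T) ∨ ¬(F ∨ T)))
  →3  (¬x1 ∨ (((F ∨ x1) ∧ (x0 ∧ x0)) ∧ ¬x1)) ∨ ((x0 ∧ ¬(T ∧ T)) ∨ (((x1 ∨ F) ∧ T) ∨ ¬(F ∨ T)))
  →4  (¬x1 ∨ ((x1 ∧ (x0 ∧ x0)) ∧ ¬x1)) ∨ ((x0 ∧ ¬(T ∧ T)) ∨ (((x1 ∨ F) ∧ T) ∨ ¬(F ∨ T)))
  →5  (¬x1 ∨ ((x1 ∧ x0) ∧ ¬x1)) ∨ ((x0 ∧ ¬(T ∧ T)) ∨ (((x1 ∨ F) ∧ T) ∨ ¬(F ∨ T)))
  →6  (¬x1 ∨ ((x1 ∧ x0) ∧ ¬x1)) ∨ ((x0 ∧ (¬T ∨ ¬T)) ∨ (((x1 ∨ F) ∧ T) ∨ ¬(F ∨ T)))
  →7  (¬x1 ∨ ((x1 ∧ x0) ∧ ¬x1)) ∨ ((x0 ∧ ¬T) ∨ (((x1 ∨ F) ∧ T) ∨ ¬(F ∨ T)))
  →8  (¬x1 ∨ ((x1 ∧ x0) ∧ ¬x1)) ∨ ((x0 ∧ F) ∨ (((x1 ∨ F) ∧ T) ∨ ¬(F ∨ T)))
  →9  (¬x1 ∨ ((x1 ∧ x0) ∧ ¬x1)) ∨ (F ∨ (((x1 ∨ F) ∧ T) ∨ ¬(F ∨ T)))
  →10  (¬x1 ∨ ((x1 ∧ x0) ∧ ¬x1)) ∨ (((x1 ∨ F) ∧ T) ∨ ¬(F ∨ T))
  →11  (¬x1 ∨ ((x1 ∧ x0) ∧ ¬x1)) ∨ ((x1 ∨ F) ∨ ¬(F ∨ T))
  →12  (¬x1 ∨ ((x1 ∧ x0) ∧ ¬x1)) ∨ (x1 ∨ ¬(F ∨ T))
  →13  (¬x1 ∨ ((x1 ∧ x0) ∧ ¬x1)) ∨ (x1 ∨ (¬F ∧ ¬T))
  →14  (¬x1 ∨ ((x1 ∧ x0) ∧ ¬x1)) ∨ (x1 ∨ (T ∧ ¬T))
  →15  (¬x1 ∨ ((x1 ∧ x0) ∧ ¬x1)) ∨ (x1 ∨ ¬T)
  →16  (¬x1 ∨ ((x1 ∧ x0) ∧ ¬x1)) ∨ (x1 ∨ F)
  →17  (¬x1 ∨ ((x1 ∧ x0) ∧ ¬x1)) ∨ x1

Answer: normal form = (¬x1 ∨ ((x1 ∧ x0) ∧ ¬x1)) ∨ x1  (in 17 steps)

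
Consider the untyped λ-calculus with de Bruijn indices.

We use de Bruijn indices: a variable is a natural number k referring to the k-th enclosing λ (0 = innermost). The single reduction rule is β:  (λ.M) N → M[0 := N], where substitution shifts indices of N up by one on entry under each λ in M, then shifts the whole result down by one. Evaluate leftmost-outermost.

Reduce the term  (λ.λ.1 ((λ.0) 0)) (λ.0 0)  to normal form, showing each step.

Answer: normal form = λ.0 0  (in 4 steps)

Derivation:
  start: (λ.λ.1 ((λ.0) 0)) (λ.0 0)
  [1] λ.(λ.0 0) ((λ.0) 0)
  [2] λ.(λ.0) 0 ((λ.0) 0)
  [3] λ.0 ((λ.0) 0)
  [4] λ.0 0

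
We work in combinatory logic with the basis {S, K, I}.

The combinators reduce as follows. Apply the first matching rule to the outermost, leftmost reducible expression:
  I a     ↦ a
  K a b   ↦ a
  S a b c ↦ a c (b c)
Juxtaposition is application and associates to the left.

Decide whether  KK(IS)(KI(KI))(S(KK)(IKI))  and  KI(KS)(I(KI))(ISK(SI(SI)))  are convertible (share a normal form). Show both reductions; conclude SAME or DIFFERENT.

Answer: SAME — A ⇓ I, B ⇓ I

Working:
Term A:
  start: KK(IS)(KI(KI))(S(KK)(IKI))
  step 1: K(KI(KI))(S(KK)(IKI))
  step 2: KI(KI)
  step 3: I

Term B:
  start: KI(KS)(I(KI))(ISK(SI(SI)))
  step 1: I(I(KI))(ISK(SI(SI)))
  step 2: I(KI)(ISK(SI(SI)))
  step 3: KI(ISK(SI(SI)))
  step 4: I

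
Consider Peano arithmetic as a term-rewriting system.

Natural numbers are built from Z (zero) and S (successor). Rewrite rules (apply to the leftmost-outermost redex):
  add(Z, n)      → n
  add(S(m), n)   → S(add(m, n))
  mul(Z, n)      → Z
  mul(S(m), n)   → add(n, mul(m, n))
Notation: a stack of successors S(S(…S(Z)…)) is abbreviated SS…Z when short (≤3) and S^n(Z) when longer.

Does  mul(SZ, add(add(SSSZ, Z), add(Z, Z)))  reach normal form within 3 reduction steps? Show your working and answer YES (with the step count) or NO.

  start: mul(SZ, add(add(SSSZ, Z), add(Z, Z)))
  [1] add(add(add(SSSZ, Z), add(Z, Z)), mul(Z, add(add(SSSZ, Z), add(Z, Z))))
  [2] add(add(S(add(SSZ, Z)), add(Z, Z)), mul(Z, add(add(SSSZ, Z), add(Z, Z))))
  [3] add(S(add(add(SSZ, Z), add(Z, Z))), mul(Z, add(add(SSSZ, Z), add(Z, Z))))

Answer: NO — after 3 steps the term is add(S(add(add(SSZ, Z), add(Z, Z))), mul(Z, add(add(SSSZ, Z), add(Z, Z)))), not yet normal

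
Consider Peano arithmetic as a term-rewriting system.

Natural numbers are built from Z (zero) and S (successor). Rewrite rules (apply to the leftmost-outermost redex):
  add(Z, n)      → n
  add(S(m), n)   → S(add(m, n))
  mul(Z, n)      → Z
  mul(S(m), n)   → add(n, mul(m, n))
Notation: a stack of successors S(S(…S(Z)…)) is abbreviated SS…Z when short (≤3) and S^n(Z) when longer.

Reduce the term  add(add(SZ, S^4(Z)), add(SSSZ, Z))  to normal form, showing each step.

  start: add(add(SZ, S^4(Z)), add(SSSZ, Z))
  step 1: add(S(add(Z, S^4(Z))), add(SSSZ, Z))
  step 2: S(add(add(Z, S^4(Z)), add(SSSZ, Z)))
  step 3: S(add(S^4(Z), add(SSSZ, Z)))
  step 4: S(S(add(SSSZ, add(SSSZ, Z))))
  step 5: S(S(S(add(SSZ, add(SSSZ, Z)))))
  step 6: S(S(S(S(add(SZ, add(SSSZ, Z))))))
  step 7: S(S(S(S(S(add(Z, add(SSSZ, Z)))))))
  step 8: S(S(S(S(S(add(SSSZ, Z))))))
  step 9: S(S(S(S(S(S(add(SSZ, Z)))))))
  step 10: S(S(S(S(S(S(S(add(SZ, Z))))))))
  step 11: S(S(S(S(S(S(S(S(add(Z, Z)))))))))
  step 12: S^8(Z)

Answer: normal form = S^8(Z)  (in 12 steps)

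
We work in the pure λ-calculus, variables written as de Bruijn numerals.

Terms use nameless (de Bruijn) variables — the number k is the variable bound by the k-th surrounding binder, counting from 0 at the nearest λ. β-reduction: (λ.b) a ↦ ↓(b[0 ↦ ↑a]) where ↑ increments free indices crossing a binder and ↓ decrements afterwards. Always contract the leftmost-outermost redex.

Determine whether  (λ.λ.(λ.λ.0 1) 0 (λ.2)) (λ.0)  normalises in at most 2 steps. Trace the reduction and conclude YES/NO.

Answer: NO — after 2 steps the term is λ.(λ.0 1) (λ.λ.0), not yet normal

Derivation:
  start: (λ.λ.(λ.λ.0 1) 0 (λ.2)) (λ.0)
  step 1: λ.(λ.λ.0 1) 0 (λ.λ.0)
  step 2: λ.(λ.0 1) (λ.λ.0)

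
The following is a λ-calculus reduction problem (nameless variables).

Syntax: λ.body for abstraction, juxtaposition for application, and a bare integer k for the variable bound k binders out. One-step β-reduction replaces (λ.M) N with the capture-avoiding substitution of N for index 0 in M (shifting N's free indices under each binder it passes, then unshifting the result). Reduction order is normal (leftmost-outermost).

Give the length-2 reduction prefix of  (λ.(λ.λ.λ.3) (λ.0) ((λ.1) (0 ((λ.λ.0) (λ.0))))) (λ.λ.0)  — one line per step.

Answer: after 2 steps: (λ.λ.λ.λ.0) ((λ.λ.λ.0) ((λ.λ.0) ((λ.λ.0) (λ.0))))

Working:
  start: (λ.(λ.λ.λ.3) (λ.0) ((λ.1) (0 ((λ.λ.0) (λ.0))))) (λ.λ.0)
  [1] (λ.λ.λ.λ.λ.0) (λ.0) ((λ.λ.λ.0) ((λ.λ.0) ((λ.λ.0) (λ.0))))
  [2] (λ.λ.λ.λ.0) ((λ.λ.λ.0) ((λ.λ.0) ((λ.λ.0) (λ.0))))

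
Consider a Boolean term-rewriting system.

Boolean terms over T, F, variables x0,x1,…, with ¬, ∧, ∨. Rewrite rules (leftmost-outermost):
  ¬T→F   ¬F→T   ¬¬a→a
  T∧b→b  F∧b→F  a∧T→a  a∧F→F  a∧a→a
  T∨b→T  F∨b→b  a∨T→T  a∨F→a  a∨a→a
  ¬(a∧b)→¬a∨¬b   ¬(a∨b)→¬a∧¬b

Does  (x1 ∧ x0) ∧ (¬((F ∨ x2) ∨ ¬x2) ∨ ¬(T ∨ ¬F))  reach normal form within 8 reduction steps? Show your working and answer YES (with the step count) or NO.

  start: (x1 ∧ x0) ∧ (¬((F ∨ x2) ∨ ¬x2) ∨ ¬(T ∨ ¬F))
  step 1: (x1 ∧ x0) ∧ ((¬(F ∨ x2) ∧ ¬¬x2) ∨ ¬(T ∨ ¬F))
  step 2: (x1 ∧ x0) ∧ (((¬F ∧ ¬x2) ∧ ¬¬x2) ∨ ¬(T ∨ ¬F))
  step 3: (x1 ∧ x0) ∧ (((T ∧ ¬x2) ∧ ¬¬x2) ∨ ¬(T ∨ ¬F))
  step 4: (x1 ∧ x0) ∧ ((¬x2 ∧ ¬¬x2) ∨ ¬(T ∨ ¬F))
  step 5: (x1 ∧ x0) ∧ ((¬x2 ∧ x2) ∨ ¬(T ∨ ¬F))
  step 6: (x1 ∧ x0) ∧ ((¬x2 ∧ x2) ∨ (¬T ∧ ¬¬F))
  step 7: (x1 ∧ x0) ∧ ((¬x2 ∧ x2) ∨ (F ∧ ¬¬F))
  step 8: (x1 ∧ x0) ∧ ((¬x2 ∧ x2) ∨ F)

Answer: NO — after 8 steps the term is (x1 ∧ x0) ∧ ((¬x2 ∧ x2) ∨ F), not yet normal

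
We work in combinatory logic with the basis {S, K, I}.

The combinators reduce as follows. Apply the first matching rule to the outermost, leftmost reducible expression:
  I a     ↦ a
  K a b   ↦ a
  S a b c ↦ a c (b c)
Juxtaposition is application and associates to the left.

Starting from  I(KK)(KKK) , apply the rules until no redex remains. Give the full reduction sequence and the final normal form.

  start: I(KK)(KKK)
  step 1: KK(KKK)
  step 2: K

Answer: normal form = K  (in 2 steps)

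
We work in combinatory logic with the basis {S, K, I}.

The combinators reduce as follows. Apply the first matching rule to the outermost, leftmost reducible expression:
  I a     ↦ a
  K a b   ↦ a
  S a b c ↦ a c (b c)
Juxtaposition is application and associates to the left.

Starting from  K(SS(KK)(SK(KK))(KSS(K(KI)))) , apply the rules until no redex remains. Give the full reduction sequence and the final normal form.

Answer: normal form = K(S(K(KI))(K(S(K(KI)))))  (in 7 steps)

Working:
  start: K(SS(KK)(SK(KK))(KSS(K(KI))))
  →1  K(S(SK(KK))(KK(SK(KK)))(KSS(K(KI))))
  →2  K(SK(KK)(KSS(K(KI)))(KK(SK(KK))(KSS(K(KI)))))
  →3  K(K(KSS(K(KI)))(KK(KSS(K(KI))))(KK(SK(KK))(KSS(K(KI)))))
  →4  K(KSS(K(KI))(KK(SK(KK))(KSS(K(KI)))))
  →5  K(S(K(KI))(KK(SK(KK))(KSS(K(KI)))))
  →6  K(S(K(KI))(K(KSS(K(KI)))))
  →7  K(S(K(KI))(K(S(K(KI)))))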